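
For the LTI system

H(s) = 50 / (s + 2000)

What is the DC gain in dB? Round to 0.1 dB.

-32.0 dB

H(0) = 50 / (2000) = 0.025
20 log₁₀(0.025) ≈ -32.04 dB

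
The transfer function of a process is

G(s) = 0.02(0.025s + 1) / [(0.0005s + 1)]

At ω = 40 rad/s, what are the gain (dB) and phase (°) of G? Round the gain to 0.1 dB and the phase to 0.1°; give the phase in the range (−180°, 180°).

At ω = 40 rad/s:
zero (1 + j40·0.025) = 1 + j1 → |·| ≈ 1.4142, ∠ ≈ 45.00°
pole (1 + j40·0.0005) = 1 + j0.02 → |·| ≈ 1.0002, ∠ ≈ 1.15°
|G| = 0.02 · 1.4142 / (1.0002) ≈ 0.028278
Gain = 20 log₁₀(0.028278) ≈ -30.97 dB
∠G = (45.00°) − (1.15°) = 43.85°

-31.0 dB, 43.9°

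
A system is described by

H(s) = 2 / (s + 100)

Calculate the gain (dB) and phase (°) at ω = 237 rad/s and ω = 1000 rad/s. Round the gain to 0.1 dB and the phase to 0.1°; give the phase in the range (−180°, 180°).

ω = 237: -42.2 dB, -67.1°; ω = 1000: -54.0 dB, -84.3°

Substitute s = j237:
Numerator: 2 = 2 + j0
Denominator: (j237) + 100 = 100 + j237
|N| = √(2² + 0²) ≈ 2, ∠N ≈ 0.00°
|D| = √(100² + 237²) ≈ 257.23, ∠D ≈ 67.12°
|H| = 2 / 257.23 ≈ 0.0077751
Gain = 20 log₁₀(0.0077751) ≈ -42.19 dB
∠H = 0.00° − 67.12° = -67.12°

Substitute s = j1000:
Numerator: 2 = 2 + j0
Denominator: (j1000) + 100 = 100 + j1000
|N| = √(2² + 0²) ≈ 2, ∠N ≈ 0.00°
|D| = √(100² + 1000²) ≈ 1005, ∠D ≈ 84.29°
|H| = 2 / 1005 ≈ 0.00199
Gain = 20 log₁₀(0.00199) ≈ -54.02 dB
∠H = 0.00° − 84.29° = -84.29°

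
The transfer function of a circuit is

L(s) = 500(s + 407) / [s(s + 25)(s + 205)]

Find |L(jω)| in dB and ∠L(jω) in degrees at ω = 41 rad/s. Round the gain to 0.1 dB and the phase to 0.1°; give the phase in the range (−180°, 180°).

-6.1 dB, -154.2°

At s = jω = j41:
zero (s+407): 407 + j41 → |·| = √(407²+41²) = √167330 ≈ 409.06, ∠ = arctan(41/407) ≈ 5.75°
pole (s+25): 25 + j41 → |·| = √(25²+41²) = √2306 ≈ 48.021, ∠ = arctan(41/25) ≈ 58.63°
pole (s+205): 205 + j41 → |·| = √(205²+41²) = √43706 ≈ 209.06, ∠ = arctan(41/205) ≈ 11.31°
pole at origin: |s| = 41, ∠ = 90.00° (in denominator)
|L| = 500 · 409.06 / 4.1161e+05 ≈ 0.4969
Gain = 20 log₁₀(0.4969) ≈ -6.07 dB
∠L = 5.75° − 159.94° = -154.19°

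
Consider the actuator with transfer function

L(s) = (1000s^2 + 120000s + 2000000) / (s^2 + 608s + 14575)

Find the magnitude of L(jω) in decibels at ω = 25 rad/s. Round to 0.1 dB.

Substitute s = j25:
Numerator: 1000(j25)^2 + 120000(j25) + 2000000 = 1375000 + j3000000
Denominator: (j25)^2 + 608(j25) + 14575 = 13950 + j15200
|N| = √(1375000² + 3000000²) ≈ 3.3001e+06, ∠N ≈ 65.38°
|D| = √(13950² + 15200²) ≈ 20631, ∠D ≈ 47.46°
|L| = 3.3001e+06 / 20631 ≈ 159.96
Gain = 20 log₁₀(159.96) ≈ 44.08 dB

44.1 dB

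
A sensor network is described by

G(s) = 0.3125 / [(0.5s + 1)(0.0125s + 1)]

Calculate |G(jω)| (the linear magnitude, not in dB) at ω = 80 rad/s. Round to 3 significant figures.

0.00552

At ω = 80 rad/s:
pole (1 + j80·0.5) = 1 + j40 → |·| ≈ 40.012, ∠ ≈ 88.57°
pole (1 + j80·0.0125) = 1 + j1 → |·| ≈ 1.4142, ∠ ≈ 45.00°
|G| = 0.3125 · 1 / (40.012 · 1.4142) ≈ 0.0055227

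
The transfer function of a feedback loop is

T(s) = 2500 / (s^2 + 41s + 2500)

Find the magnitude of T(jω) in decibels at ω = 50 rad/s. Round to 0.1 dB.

At s = jω = j50:
quadratic: (j50)² + 41·j50 + 2500 = 0 + j2050 → |·| ≈ 2050, ∠ ≈ 90.00°
|T| = 2500 / 2050 ≈ 1.2195
Gain = 20 log₁₀(1.2195) ≈ 1.72 dB

1.7 dB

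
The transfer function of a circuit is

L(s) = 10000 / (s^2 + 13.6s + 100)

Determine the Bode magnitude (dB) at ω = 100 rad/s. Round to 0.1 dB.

At s = jω = j100:
quadratic: (j100)² + 13.6·j100 + 100 = -9900 + j1360 → |·| ≈ 9993, ∠ ≈ 172.18°
|L| = 10000 / 9993 ≈ 1.0007
Gain = 20 log₁₀(1.0007) ≈ 0.01 dB

0.0 dB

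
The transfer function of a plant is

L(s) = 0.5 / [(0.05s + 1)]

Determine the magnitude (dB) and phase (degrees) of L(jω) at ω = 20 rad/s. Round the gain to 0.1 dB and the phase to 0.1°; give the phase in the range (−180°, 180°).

-9.0 dB, -45.0°

At ω = 20 rad/s:
pole (1 + j20·0.05) = 1 + j1 → |·| ≈ 1.4142, ∠ ≈ 45.00°
|L| = 0.5 · 1 / (1.4142) ≈ 0.35356
Gain = 20 log₁₀(0.35356) ≈ -9.03 dB
∠L = (0°) − (45.00°) = -45.00°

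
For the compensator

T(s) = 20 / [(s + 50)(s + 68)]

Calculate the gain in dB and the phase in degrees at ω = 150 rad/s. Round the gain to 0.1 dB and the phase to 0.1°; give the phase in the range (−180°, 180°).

At s = jω = j150:
pole (s+50): 50 + j150 → |·| = √(50²+150²) = √25000 ≈ 158.11, ∠ = arctan(150/50) ≈ 71.57°
pole (s+68): 68 + j150 → |·| = √(68²+150²) = √27124 ≈ 164.69, ∠ = arctan(150/68) ≈ 65.61°
|T| = 20 / 26039 ≈ 0.00076808
Gain = 20 log₁₀(0.00076808) ≈ -62.29 dB
∠T = 0.00° − 137.18° = -137.18°

-62.3 dB, -137.2°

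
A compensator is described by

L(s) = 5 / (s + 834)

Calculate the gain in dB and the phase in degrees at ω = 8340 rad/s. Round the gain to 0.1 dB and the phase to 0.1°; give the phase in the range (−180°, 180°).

-64.5 dB, -84.3°

At s = jω = j8340:
pole (s+834): 834 + j8340 → |·| = √(834²+8340²) = √70251156 ≈ 8381.6, ∠ = arctan(8340/834) ≈ 84.29°
|L| = 5 / 8381.6 ≈ 0.00059654
Gain = 20 log₁₀(0.00059654) ≈ -64.49 dB
∠L = 0.00° − 84.29° = -84.29°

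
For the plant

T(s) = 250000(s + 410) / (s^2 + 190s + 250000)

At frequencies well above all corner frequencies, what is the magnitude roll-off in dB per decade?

-20 dB/decade

Each pole contributes −20 dB/decade at high frequency; each zero contributes +20 dB/decade.
Net: 1 zero(s) − 2 pole(s) → -20 dB/decade.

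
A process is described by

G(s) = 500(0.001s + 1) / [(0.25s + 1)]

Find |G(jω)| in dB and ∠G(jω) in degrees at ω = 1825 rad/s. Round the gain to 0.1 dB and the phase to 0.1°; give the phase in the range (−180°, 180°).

7.2 dB, -28.6°

At ω = 1825 rad/s:
zero (1 + j1825·0.001) = 1 + j1.825 → |·| ≈ 2.081, ∠ ≈ 61.28°
pole (1 + j1825·0.25) = 1 + j456.25 → |·| ≈ 456.25, ∠ ≈ 89.87°
|G| = 500 · 2.081 / (456.25) ≈ 2.2805
Gain = 20 log₁₀(2.2805) ≈ 7.16 dB
∠G = (61.28°) − (89.87°) = -28.59°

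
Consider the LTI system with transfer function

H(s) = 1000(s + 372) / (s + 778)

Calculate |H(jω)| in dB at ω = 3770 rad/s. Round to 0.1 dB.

59.9 dB

At s = jω = j3770:
zero (s+372): 372 + j3770 → |·| = √(372²+3770²) = √14351284 ≈ 3788.3, ∠ = arctan(3770/372) ≈ 84.36°
pole (s+778): 778 + j3770 → |·| = √(778²+3770²) = √14818184 ≈ 3849.4, ∠ = arctan(3770/778) ≈ 78.34°
|H| = 1000 · 3788.3 / 3849.4 ≈ 984.13
Gain = 20 log₁₀(984.13) ≈ 59.86 dB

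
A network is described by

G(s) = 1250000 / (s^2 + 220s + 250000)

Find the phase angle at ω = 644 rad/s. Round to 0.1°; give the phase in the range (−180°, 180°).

-139.3°

At s = jω = j644:
quadratic: (j644)² + 220·j644 + 250000 = -164736 + j141680 → |·| ≈ 2.1728e+05, ∠ ≈ 139.30°
∠G = 0.00° − 139.30° = -139.30°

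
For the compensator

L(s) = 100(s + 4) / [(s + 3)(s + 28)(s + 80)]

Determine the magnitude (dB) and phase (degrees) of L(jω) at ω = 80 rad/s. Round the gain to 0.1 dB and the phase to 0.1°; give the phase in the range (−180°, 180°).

At s = jω = j80:
zero (s+4): 4 + j80 → |·| = √(4²+80²) = √6416 ≈ 80.1, ∠ = arctan(80/4) ≈ 87.14°
pole (s+3): 3 + j80 → |·| = √(3²+80²) = √6409 ≈ 80.056, ∠ = arctan(80/3) ≈ 87.85°
pole (s+28): 28 + j80 → |·| = √(28²+80²) = √7184 ≈ 84.758, ∠ = arctan(80/28) ≈ 70.71°
pole (s+80): 80 + j80 → |·| = √(80²+80²) = √12800 ≈ 113.14, ∠ = arctan(80/80) ≈ 45.00°
|L| = 100 · 80.1 / 7.677e+05 ≈ 0.010434
Gain = 20 log₁₀(0.010434) ≈ -39.63 dB
∠L = 87.14° − 203.56° = -116.42°

-39.6 dB, -116.4°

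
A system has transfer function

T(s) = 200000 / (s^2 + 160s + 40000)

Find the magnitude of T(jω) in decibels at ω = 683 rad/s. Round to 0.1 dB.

At s = jω = j683:
quadratic: (j683)² + 160·j683 + 40000 = -426489 + j109280 → |·| ≈ 4.4027e+05, ∠ ≈ 165.63°
|T| = 200000 / 4.4027e+05 ≈ 0.45427
Gain = 20 log₁₀(0.45427) ≈ -6.85 dB

-6.9 dB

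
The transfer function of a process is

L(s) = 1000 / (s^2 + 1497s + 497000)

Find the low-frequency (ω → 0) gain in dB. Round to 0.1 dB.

L(0) = 1000 / 497000 ≈ 0.0020121
20 log₁₀(0.0020121) ≈ -53.93 dB

-53.9 dB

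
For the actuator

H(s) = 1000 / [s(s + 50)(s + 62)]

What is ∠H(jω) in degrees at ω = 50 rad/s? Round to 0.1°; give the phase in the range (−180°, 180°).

At s = jω = j50:
pole (s+50): 50 + j50 → |·| = √(50²+50²) = √5000 ≈ 70.711, ∠ = arctan(50/50) ≈ 45.00°
pole (s+62): 62 + j50 → |·| = √(62²+50²) = √6344 ≈ 79.649, ∠ = arctan(50/62) ≈ 38.88°
pole at origin: |s| = 50, ∠ = 90.00° (in denominator)
∠H = 0.00° − 173.88° = -173.88°

-173.9°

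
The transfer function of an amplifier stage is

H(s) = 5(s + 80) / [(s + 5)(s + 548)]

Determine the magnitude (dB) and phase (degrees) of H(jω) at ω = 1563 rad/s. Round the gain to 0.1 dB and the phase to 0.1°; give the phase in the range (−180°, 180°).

At s = jω = j1563:
zero (s+80): 80 + j1563 → |·| = √(80²+1563²) = √2449369 ≈ 1565, ∠ = arctan(1563/80) ≈ 87.07°
pole (s+5): 5 + j1563 → |·| = √(5²+1563²) = √2442994 ≈ 1563, ∠ = arctan(1563/5) ≈ 89.82°
pole (s+548): 548 + j1563 → |·| = √(548²+1563²) = √2743273 ≈ 1656.3, ∠ = arctan(1563/548) ≈ 70.68°
|H| = 5 · 1565 / 2.5888e+06 ≈ 0.0030226
Gain = 20 log₁₀(0.0030226) ≈ -50.39 dB
∠H = 87.07° − 160.50° = -73.43°

-50.4 dB, -73.4°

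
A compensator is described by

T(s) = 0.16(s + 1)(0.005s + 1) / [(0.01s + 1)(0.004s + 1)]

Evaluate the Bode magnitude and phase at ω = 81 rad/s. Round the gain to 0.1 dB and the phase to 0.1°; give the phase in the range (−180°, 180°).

20.3 dB, 54.4°

At ω = 81 rad/s:
zero (1 + j81·1) = 1 + j81 → |·| ≈ 81.006, ∠ ≈ 89.29°
zero (1 + j81·0.005) = 1 + j0.405 → |·| ≈ 1.0789, ∠ ≈ 22.05°
pole (1 + j81·0.01) = 1 + j0.81 → |·| ≈ 1.2869, ∠ ≈ 39.01°
pole (1 + j81·0.004) = 1 + j0.324 → |·| ≈ 1.0512, ∠ ≈ 17.95°
|T| = 0.16 · 81.006 · 1.0789 / (1.2869 · 1.0512) ≈ 10.337
Gain = 20 log₁₀(10.337) ≈ 20.29 dB
∠T = (89.29° + 22.05°) − (39.01° + 17.95°) = 54.38°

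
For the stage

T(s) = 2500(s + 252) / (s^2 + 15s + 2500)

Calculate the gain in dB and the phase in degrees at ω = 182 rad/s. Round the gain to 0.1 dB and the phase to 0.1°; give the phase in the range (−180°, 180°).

28.1 dB, -139.1°

At s = jω = j182:
zero (s+252): 252 + j182 → |·| = √(252²+182²) = √96628 ≈ 310.85, ∠ = arctan(182/252) ≈ 35.84°
quadratic: (j182)² + 15·j182 + 2500 = -30624 + j2730 → |·| ≈ 30745, ∠ ≈ 174.91°
|T| = 2500 · 310.85 / 30745 ≈ 25.276
Gain = 20 log₁₀(25.276) ≈ 28.05 dB
∠T = 35.84° − 174.91° = -139.07°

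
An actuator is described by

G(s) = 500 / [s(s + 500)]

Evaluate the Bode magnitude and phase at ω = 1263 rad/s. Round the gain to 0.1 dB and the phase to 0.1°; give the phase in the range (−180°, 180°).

At s = jω = j1263:
pole (s+500): 500 + j1263 → |·| = √(500²+1263²) = √1845169 ≈ 1358.4, ∠ = arctan(1263/500) ≈ 68.40°
pole at origin: |s| = 1263, ∠ = 90.00° (in denominator)
|G| = 500 / 1.7157e+06 ≈ 0.00029143
Gain = 20 log₁₀(0.00029143) ≈ -70.71 dB
∠G = 0.00° − 158.40° = -158.40°

-70.7 dB, -158.4°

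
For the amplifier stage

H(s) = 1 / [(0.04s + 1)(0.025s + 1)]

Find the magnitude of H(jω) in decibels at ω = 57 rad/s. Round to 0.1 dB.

At ω = 57 rad/s:
pole (1 + j57·0.04) = 1 + j2.28 → |·| ≈ 2.4897, ∠ ≈ 66.32°
pole (1 + j57·0.025) = 1 + j1.425 → |·| ≈ 1.7409, ∠ ≈ 54.94°
|H| = 1 · 1 / (2.4897 · 1.7409) ≈ 0.23072
Gain = 20 log₁₀(0.23072) ≈ -12.74 dB

-12.7 dB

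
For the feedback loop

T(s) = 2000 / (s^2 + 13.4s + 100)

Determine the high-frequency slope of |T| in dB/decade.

Each pole contributes −20 dB/decade at high frequency; each zero contributes +20 dB/decade.
Net: 0 zero(s) − 2 pole(s) → -40 dB/decade.

-40 dB/decade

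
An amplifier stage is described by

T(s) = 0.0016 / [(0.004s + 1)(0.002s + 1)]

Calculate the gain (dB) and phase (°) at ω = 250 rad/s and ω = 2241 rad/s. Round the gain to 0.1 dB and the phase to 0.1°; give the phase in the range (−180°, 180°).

At ω = 250 rad/s:
pole (1 + j250·0.004) = 1 + j1 → |·| ≈ 1.4142, ∠ ≈ 45.00°
pole (1 + j250·0.002) = 1 + j0.5 → |·| ≈ 1.118, ∠ ≈ 26.57°
|T| = 0.0016 · 1 / (1.4142 · 1.118) ≈ 0.001012
Gain = 20 log₁₀(0.001012) ≈ -59.90 dB
∠T = (0°) − (45.00° + 26.57°) = -71.57°

At ω = 2241 rad/s:
pole (1 + j2241·0.004) = 1 + j8.964 → |·| ≈ 9.0196, ∠ ≈ 83.63°
pole (1 + j2241·0.002) = 1 + j4.482 → |·| ≈ 4.5922, ∠ ≈ 77.42°
|T| = 0.0016 · 1 / (9.0196 · 4.5922) ≈ 3.8629e-05
Gain = 20 log₁₀(3.8629e-05) ≈ -88.26 dB
∠T = (0°) − (83.63° + 77.42°) = -161.05°

ω = 250: -59.9 dB, -71.6°; ω = 2241: -88.3 dB, -161.1°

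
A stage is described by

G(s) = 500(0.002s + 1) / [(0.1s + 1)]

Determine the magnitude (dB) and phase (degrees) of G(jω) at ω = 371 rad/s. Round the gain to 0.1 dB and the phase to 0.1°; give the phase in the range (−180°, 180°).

24.5 dB, -51.9°

At ω = 371 rad/s:
zero (1 + j371·0.002) = 1 + j0.742 → |·| ≈ 1.2452, ∠ ≈ 36.58°
pole (1 + j371·0.1) = 1 + j37.1 → |·| ≈ 37.113, ∠ ≈ 88.46°
|G| = 500 · 1.2452 / (37.113) ≈ 16.776
Gain = 20 log₁₀(16.776) ≈ 24.49 dB
∠G = (36.58°) − (88.46°) = -51.88°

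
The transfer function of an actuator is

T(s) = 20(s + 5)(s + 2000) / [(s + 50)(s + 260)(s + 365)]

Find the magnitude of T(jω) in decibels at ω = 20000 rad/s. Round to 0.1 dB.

At s = jω = j20000:
zero (s+5): 5 + j20000 → |·| = √(5²+20000²) = √400000025 ≈ 20000, ∠ = arctan(20000/5) ≈ 89.99°
zero (s+2000): 2000 + j20000 → |·| = √(2000²+20000²) = √404000000 ≈ 20100, ∠ = arctan(20000/2000) ≈ 84.29°
pole (s+50): 50 + j20000 → |·| = √(50²+20000²) = √400002500 ≈ 20000, ∠ = arctan(20000/50) ≈ 89.86°
pole (s+260): 260 + j20000 → |·| = √(260²+20000²) = √400067600 ≈ 20002, ∠ = arctan(20000/260) ≈ 89.26°
pole (s+365): 365 + j20000 → |·| = √(365²+20000²) = √400133225 ≈ 20003, ∠ = arctan(20000/365) ≈ 88.95°
|T| = 20 · 4.02e+08 / 8.002e+12 ≈ 0.0010047
Gain = 20 log₁₀(0.0010047) ≈ -59.96 dB

-60.0 dB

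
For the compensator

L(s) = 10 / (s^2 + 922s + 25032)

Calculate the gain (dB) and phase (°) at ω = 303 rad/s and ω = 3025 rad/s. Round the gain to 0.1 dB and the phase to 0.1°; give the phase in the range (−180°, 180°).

ω = 303: -89.2 dB, -103.4°; ω = 3025: -119.6 dB, -163.0°

Substitute s = j303:
Numerator: 10 = 10 + j0
Denominator: (j303)^2 + 922(j303) + 25032 = -66777 + j279366
|N| = √(10² + 0²) ≈ 10, ∠N ≈ 0.00°
|D| = √(66777² + 279366²) ≈ 2.8724e+05, ∠D ≈ 103.44°
|L| = 10 / 2.8724e+05 ≈ 3.4814e-05
Gain = 20 log₁₀(3.4814e-05) ≈ -89.16 dB
∠L = 0.00° − 103.44° = -103.44°

Substitute s = j3025:
Numerator: 10 = 10 + j0
Denominator: (j3025)^2 + 922(j3025) + 25032 = -9125593 + j2789050
|N| = √(10² + 0²) ≈ 10, ∠N ≈ 0.00°
|D| = √(9125593² + 2789050²) ≈ 9.5423e+06, ∠D ≈ 163.01°
|L| = 10 / 9.5423e+06 ≈ 1.048e-06
Gain = 20 log₁₀(1.048e-06) ≈ -119.59 dB
∠L = 0.00° − 163.01° = -163.01°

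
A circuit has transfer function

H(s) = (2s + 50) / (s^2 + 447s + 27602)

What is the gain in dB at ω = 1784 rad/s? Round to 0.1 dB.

-59.2 dB

Substitute s = j1784:
Numerator: 2(j1784) + 50 = 50 + j3568
Denominator: (j1784)^2 + 447(j1784) + 27602 = -3155054 + j797448
|N| = √(50² + 3568²) ≈ 3568.4, ∠N ≈ 89.20°
|D| = √(3155054² + 797448²) ≈ 3.2543e+06, ∠D ≈ 165.82°
|H| = 3568.4 / 3.2543e+06 ≈ 0.0010965
Gain = 20 log₁₀(0.0010965) ≈ -59.20 dB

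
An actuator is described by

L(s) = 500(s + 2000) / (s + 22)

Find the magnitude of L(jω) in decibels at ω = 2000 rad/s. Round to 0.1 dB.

57.0 dB

At s = jω = j2000:
zero (s+2000): 2000 + j2000 → |·| = √(2000²+2000²) = √8000000 ≈ 2828.4, ∠ = arctan(2000/2000) ≈ 45.00°
pole (s+22): 22 + j2000 → |·| = √(22²+2000²) = √4000484 ≈ 2000.1, ∠ = arctan(2000/22) ≈ 89.37°
|L| = 500 · 2828.4 / 2000.1 ≈ 707.06
Gain = 20 log₁₀(707.06) ≈ 56.99 dB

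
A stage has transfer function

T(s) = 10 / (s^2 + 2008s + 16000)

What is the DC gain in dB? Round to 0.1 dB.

-64.1 dB

T(0) = 10 / 16000 = 0.000625
20 log₁₀(0.000625) ≈ -64.08 dB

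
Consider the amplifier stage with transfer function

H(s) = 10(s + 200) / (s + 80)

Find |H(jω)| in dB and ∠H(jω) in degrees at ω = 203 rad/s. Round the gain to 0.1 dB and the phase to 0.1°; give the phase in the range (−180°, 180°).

At s = jω = j203:
zero (s+200): 200 + j203 → |·| = √(200²+203²) = √81209 ≈ 284.97, ∠ = arctan(203/200) ≈ 45.43°
pole (s+80): 80 + j203 → |·| = √(80²+203²) = √47609 ≈ 218.19, ∠ = arctan(203/80) ≈ 68.49°
|H| = 10 · 284.97 / 218.19 ≈ 13.061
Gain = 20 log₁₀(13.061) ≈ 22.32 dB
∠H = 45.43° − 68.49° = -23.06°

22.3 dB, -23.1°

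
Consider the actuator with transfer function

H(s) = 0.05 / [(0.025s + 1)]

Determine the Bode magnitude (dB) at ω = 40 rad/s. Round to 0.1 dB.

At ω = 40 rad/s:
pole (1 + j40·0.025) = 1 + j1 → |·| ≈ 1.4142, ∠ ≈ 45.00°
|H| = 0.05 · 1 / (1.4142) ≈ 0.035356
Gain = 20 log₁₀(0.035356) ≈ -29.03 dB

-29.0 dB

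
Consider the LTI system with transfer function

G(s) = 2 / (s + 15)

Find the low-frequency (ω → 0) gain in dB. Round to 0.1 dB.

G(0) = 2 / (15) ≈ 0.13333
20 log₁₀(0.13333) ≈ -17.50 dB

-17.5 dB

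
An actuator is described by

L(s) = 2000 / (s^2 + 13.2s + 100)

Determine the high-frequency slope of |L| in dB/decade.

-40 dB/decade

Each pole contributes −20 dB/decade at high frequency; each zero contributes +20 dB/decade.
Net: 0 zero(s) − 2 pole(s) → -40 dB/decade.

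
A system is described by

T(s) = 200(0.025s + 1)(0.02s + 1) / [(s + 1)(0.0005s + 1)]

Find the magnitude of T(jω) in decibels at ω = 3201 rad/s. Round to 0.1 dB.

44.6 dB

At ω = 3201 rad/s:
zero (1 + j3201·0.025) = 1 + j80.025 → |·| ≈ 80.031, ∠ ≈ 89.28°
zero (1 + j3201·0.02) = 1 + j64.02 → |·| ≈ 64.028, ∠ ≈ 89.11°
pole (1 + j3201·1) = 1 + j3201 → |·| ≈ 3201, ∠ ≈ 89.98°
pole (1 + j3201·0.0005) = 1 + j1.6005 → |·| ≈ 1.8872, ∠ ≈ 58.00°
|T| = 200 · 80.031 · 64.028 / (3201 · 1.8872) ≈ 169.65
Gain = 20 log₁₀(169.65) ≈ 44.59 dB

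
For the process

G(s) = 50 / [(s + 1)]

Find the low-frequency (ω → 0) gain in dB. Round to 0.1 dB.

G(0) = 50 · 1 / 1 = 50
20 log₁₀(50) ≈ 33.98 dB

34.0 dB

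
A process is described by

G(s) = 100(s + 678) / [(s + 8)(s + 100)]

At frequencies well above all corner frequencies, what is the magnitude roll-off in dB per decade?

Each pole contributes −20 dB/decade at high frequency; each zero contributes +20 dB/decade.
Net: 1 zero(s) − 2 pole(s) → -20 dB/decade.

-20 dB/decade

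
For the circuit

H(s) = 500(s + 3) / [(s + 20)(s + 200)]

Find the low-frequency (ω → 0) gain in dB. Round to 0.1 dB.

H(0) = 500·3 / (20·200) = 0.375
20 log₁₀(0.375) ≈ -8.52 dB

-8.5 dB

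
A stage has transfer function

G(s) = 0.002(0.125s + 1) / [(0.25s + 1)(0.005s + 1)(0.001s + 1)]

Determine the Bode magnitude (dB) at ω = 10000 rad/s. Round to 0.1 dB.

At ω = 10000 rad/s:
zero (1 + j10000·0.125) = 1 + j1250 → |·| ≈ 1250, ∠ ≈ 89.95°
pole (1 + j10000·0.25) = 1 + j2500 → |·| ≈ 2500, ∠ ≈ 89.98°
pole (1 + j10000·0.005) = 1 + j50 → |·| ≈ 50.01, ∠ ≈ 88.85°
pole (1 + j10000·0.001) = 1 + j10 → |·| ≈ 10.05, ∠ ≈ 84.29°
|G| = 0.002 · 1250 / (2500 · 50.01 · 10.05) ≈ 1.9897e-06
Gain = 20 log₁₀(1.9897e-06) ≈ -114.02 dB

-114.0 dB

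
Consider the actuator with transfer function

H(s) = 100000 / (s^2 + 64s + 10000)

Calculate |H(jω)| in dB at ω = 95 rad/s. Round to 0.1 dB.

24.2 dB

At s = jω = j95:
quadratic: (j95)² + 64·j95 + 10000 = 975 + j6080 → |·| ≈ 6157.7, ∠ ≈ 80.89°
|H| = 100000 / 6157.7 ≈ 16.24
Gain = 20 log₁₀(16.24) ≈ 24.21 dB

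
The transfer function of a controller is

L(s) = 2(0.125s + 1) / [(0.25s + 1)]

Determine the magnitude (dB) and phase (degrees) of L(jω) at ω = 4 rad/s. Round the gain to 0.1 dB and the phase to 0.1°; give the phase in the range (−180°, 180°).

4.0 dB, -18.4°

At ω = 4 rad/s:
zero (1 + j4·0.125) = 1 + j0.5 → |·| ≈ 1.118, ∠ ≈ 26.57°
pole (1 + j4·0.25) = 1 + j1 → |·| ≈ 1.4142, ∠ ≈ 45.00°
|L| = 2 · 1.118 / (1.4142) ≈ 1.5811
Gain = 20 log₁₀(1.5811) ≈ 3.98 dB
∠L = (26.57°) − (45.00°) = -18.43°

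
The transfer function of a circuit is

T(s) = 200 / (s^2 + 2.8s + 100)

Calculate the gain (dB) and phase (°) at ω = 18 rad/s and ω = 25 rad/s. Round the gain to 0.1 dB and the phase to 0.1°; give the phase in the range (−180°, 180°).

ω = 18: -1.2 dB, -167.3°; ω = 25: -8.5 dB, -172.4°

At s = jω = j18:
quadratic: (j18)² + 2.8·j18 + 100 = -224 + j50.4 → |·| ≈ 229.6, ∠ ≈ 167.32°
|T| = 200 / 229.6 ≈ 0.87108
Gain = 20 log₁₀(0.87108) ≈ -1.20 dB
∠T = 0.00° − 167.32° = -167.32°

At s = jω = j25:
quadratic: (j25)² + 2.8·j25 + 100 = -525 + j70 → |·| ≈ 529.65, ∠ ≈ 172.41°
|T| = 200 / 529.65 ≈ 0.37761
Gain = 20 log₁₀(0.37761) ≈ -8.46 dB
∠T = 0.00° − 172.41° = -172.41°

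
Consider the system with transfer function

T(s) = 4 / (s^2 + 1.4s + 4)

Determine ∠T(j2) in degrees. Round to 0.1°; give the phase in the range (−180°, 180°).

At s = jω = j2:
quadratic: (j2)² + 1.4·j2 + 4 = 0 + j2.8 → |·| ≈ 2.8, ∠ ≈ 90.00°
∠T = 0.00° − 90.00° = -90.00°

-90.0°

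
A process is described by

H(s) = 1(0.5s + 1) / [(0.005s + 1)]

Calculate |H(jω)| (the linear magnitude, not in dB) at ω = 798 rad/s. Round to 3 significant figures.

97.0

At ω = 798 rad/s:
zero (1 + j798·0.5) = 1 + j399 → |·| ≈ 399, ∠ ≈ 89.86°
pole (1 + j798·0.005) = 1 + j3.99 → |·| ≈ 4.1134, ∠ ≈ 75.93°
|H| = 1 · 399 / (4.1134) ≈ 97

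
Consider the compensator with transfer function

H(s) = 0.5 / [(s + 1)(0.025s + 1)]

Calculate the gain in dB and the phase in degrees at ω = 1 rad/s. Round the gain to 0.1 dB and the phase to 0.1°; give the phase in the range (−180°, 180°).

At ω = 1 rad/s:
pole (1 + j1·1) = 1 + j1 → |·| ≈ 1.4142, ∠ ≈ 45.00°
pole (1 + j1·0.025) = 1 + j0.025 → |·| ≈ 1.0003, ∠ ≈ 1.43°
|H| = 0.5 · 1 / (1.4142 · 1.0003) ≈ 0.35345
Gain = 20 log₁₀(0.35345) ≈ -9.03 dB
∠H = (0°) − (45.00° + 1.43°) = -46.43°

-9.0 dB, -46.4°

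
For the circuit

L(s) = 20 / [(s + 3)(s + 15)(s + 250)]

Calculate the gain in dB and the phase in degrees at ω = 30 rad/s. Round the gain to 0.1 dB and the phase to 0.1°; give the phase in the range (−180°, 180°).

At s = jω = j30:
pole (s+3): 3 + j30 → |·| = √(3²+30²) = √909 ≈ 30.15, ∠ = arctan(30/3) ≈ 84.29°
pole (s+15): 15 + j30 → |·| = √(15²+30²) = √1125 ≈ 33.541, ∠ = arctan(30/15) ≈ 63.43°
pole (s+250): 250 + j30 → |·| = √(250²+30²) = √63400 ≈ 251.79, ∠ = arctan(30/250) ≈ 6.84°
|L| = 20 / 2.5463e+05 ≈ 7.8545e-05
Gain = 20 log₁₀(7.8545e-05) ≈ -82.10 dB
∠L = 0.00° − 154.56° = -154.56°

-82.1 dB, -154.6°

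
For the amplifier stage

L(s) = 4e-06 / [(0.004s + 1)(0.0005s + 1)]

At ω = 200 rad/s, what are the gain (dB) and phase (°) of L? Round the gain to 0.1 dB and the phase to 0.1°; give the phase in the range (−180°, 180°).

At ω = 200 rad/s:
pole (1 + j200·0.004) = 1 + j0.8 → |·| ≈ 1.2806, ∠ ≈ 38.66°
pole (1 + j200·0.0005) = 1 + j0.1 → |·| ≈ 1.005, ∠ ≈ 5.71°
|L| = 4e-06 · 1 / (1.2806 · 1.005) ≈ 3.108e-06
Gain = 20 log₁₀(3.108e-06) ≈ -110.15 dB
∠L = (0°) − (38.66° + 5.71°) = -44.37°

-110.2 dB, -44.4°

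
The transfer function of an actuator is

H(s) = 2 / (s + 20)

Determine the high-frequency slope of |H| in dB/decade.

Each pole contributes −20 dB/decade at high frequency; each zero contributes +20 dB/decade.
Net: 0 zero(s) − 1 pole(s) → -20 dB/decade.

-20 dB/decade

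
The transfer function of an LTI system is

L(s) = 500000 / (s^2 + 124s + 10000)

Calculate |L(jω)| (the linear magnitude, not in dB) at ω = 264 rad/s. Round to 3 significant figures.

At s = jω = j264:
quadratic: (j264)² + 124·j264 + 10000 = -59696 + j32736 → |·| ≈ 68083, ∠ ≈ 151.26°
|L| = 500000 / 68083 ≈ 7.344

7.34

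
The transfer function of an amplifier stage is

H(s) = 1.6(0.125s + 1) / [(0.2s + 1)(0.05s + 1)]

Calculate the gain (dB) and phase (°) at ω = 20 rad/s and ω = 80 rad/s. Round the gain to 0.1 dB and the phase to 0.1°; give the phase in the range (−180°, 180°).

At ω = 20 rad/s:
zero (1 + j20·0.125) = 1 + j2.5 → |·| ≈ 2.6926, ∠ ≈ 68.20°
pole (1 + j20·0.2) = 1 + j4 → |·| ≈ 4.1231, ∠ ≈ 75.96°
pole (1 + j20·0.05) = 1 + j1 → |·| ≈ 1.4142, ∠ ≈ 45.00°
|H| = 1.6 · 2.6926 / (4.1231 · 1.4142) ≈ 0.73885
Gain = 20 log₁₀(0.73885) ≈ -2.63 dB
∠H = (68.20°) − (75.96° + 45.00°) = -52.76°

At ω = 80 rad/s:
zero (1 + j80·0.125) = 1 + j10 → |·| ≈ 10.05, ∠ ≈ 84.29°
pole (1 + j80·0.2) = 1 + j16 → |·| ≈ 16.031, ∠ ≈ 86.42°
pole (1 + j80·0.05) = 1 + j4 → |·| ≈ 4.1231, ∠ ≈ 75.96°
|H| = 1.6 · 10.05 / (16.031 · 4.1231) ≈ 0.24328
Gain = 20 log₁₀(0.24328) ≈ -12.28 dB
∠H = (84.29°) − (86.42° + 75.96°) = -78.09°

ω = 20: -2.6 dB, -52.8°; ω = 80: -12.3 dB, -78.1°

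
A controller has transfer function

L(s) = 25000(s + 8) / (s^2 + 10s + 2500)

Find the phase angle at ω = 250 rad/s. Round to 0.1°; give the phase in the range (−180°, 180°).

At s = jω = j250:
zero (s+8): 8 + j250 → |·| = √(8²+250²) = √62564 ≈ 250.13, ∠ = arctan(250/8) ≈ 88.17°
quadratic: (j250)² + 10·j250 + 2500 = -60000 + j2500 → |·| ≈ 60052, ∠ ≈ 177.61°
∠L = 88.17° − 177.61° = -89.44°

-89.4°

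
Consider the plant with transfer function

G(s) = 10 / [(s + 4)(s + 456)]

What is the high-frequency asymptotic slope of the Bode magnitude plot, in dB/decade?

-40 dB/decade

Each pole contributes −20 dB/decade at high frequency; each zero contributes +20 dB/decade.
Net: 0 zero(s) − 2 pole(s) → -40 dB/decade.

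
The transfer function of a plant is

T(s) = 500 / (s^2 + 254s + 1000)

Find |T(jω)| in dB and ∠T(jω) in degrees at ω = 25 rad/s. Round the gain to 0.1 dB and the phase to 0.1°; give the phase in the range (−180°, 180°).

-22.1 dB, -86.6°

Substitute s = j25:
Numerator: 500 = 500 + j0
Denominator: (j25)^2 + 254(j25) + 1000 = 375 + j6350
|N| = √(500² + 0²) ≈ 500, ∠N ≈ 0.00°
|D| = √(375² + 6350²) ≈ 6361.1, ∠D ≈ 86.62°
|T| = 500 / 6361.1 ≈ 0.078603
Gain = 20 log₁₀(0.078603) ≈ -22.09 dB
∠T = 0.00° − 86.62° = -86.62°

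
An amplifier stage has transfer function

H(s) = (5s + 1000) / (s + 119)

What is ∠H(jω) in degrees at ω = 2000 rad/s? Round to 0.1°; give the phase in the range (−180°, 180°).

Substitute s = j2000:
Numerator: 5(j2000) + 1000 = 1000 + j10000
Denominator: (j2000) + 119 = 119 + j2000
|N| = √(1000² + 10000²) ≈ 10050, ∠N ≈ 84.29°
|D| = √(119² + 2000²) ≈ 2003.5, ∠D ≈ 86.59°
∠H = 84.29° − 86.59° = -2.30°

-2.3°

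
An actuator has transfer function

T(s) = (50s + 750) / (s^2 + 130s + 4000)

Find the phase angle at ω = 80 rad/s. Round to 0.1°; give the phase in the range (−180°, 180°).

-23.6°

Substitute s = j80:
Numerator: 50(j80) + 750 = 750 + j4000
Denominator: (j80)^2 + 130(j80) + 4000 = -2400 + j10400
|N| = √(750² + 4000²) ≈ 4069.7, ∠N ≈ 79.38°
|D| = √(2400² + 10400²) ≈ 10673, ∠D ≈ 102.99°
∠T = 79.38° − 102.99° = -23.61°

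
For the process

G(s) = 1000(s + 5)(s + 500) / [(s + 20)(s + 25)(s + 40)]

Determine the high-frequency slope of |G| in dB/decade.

-20 dB/decade

Each pole contributes −20 dB/decade at high frequency; each zero contributes +20 dB/decade.
Net: 2 zero(s) − 3 pole(s) → -20 dB/decade.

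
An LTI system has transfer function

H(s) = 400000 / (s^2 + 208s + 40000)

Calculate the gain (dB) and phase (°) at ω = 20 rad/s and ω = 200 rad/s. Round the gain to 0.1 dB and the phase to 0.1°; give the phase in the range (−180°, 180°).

ω = 20: 20.0 dB, -6.0°; ω = 200: 19.7 dB, -90.0°

At s = jω = j20:
quadratic: (j20)² + 208·j20 + 40000 = 39600 + j4160 → |·| ≈ 39818, ∠ ≈ 6.00°
|H| = 400000 / 39818 ≈ 10.046
Gain = 20 log₁₀(10.046) ≈ 20.04 dB
∠H = 0.00° − 6.00° = -6.00°

At s = jω = j200:
quadratic: (j200)² + 208·j200 + 40000 = 0 + j41600 → |·| ≈ 41600, ∠ ≈ 90.00°
|H| = 400000 / 41600 ≈ 9.6154
Gain = 20 log₁₀(9.6154) ≈ 19.66 dB
∠H = 0.00° − 90.00° = -90.00°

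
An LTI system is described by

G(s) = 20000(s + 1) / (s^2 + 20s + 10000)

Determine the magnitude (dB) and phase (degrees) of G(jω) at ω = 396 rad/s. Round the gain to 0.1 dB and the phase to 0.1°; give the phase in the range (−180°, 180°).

At s = jω = j396:
zero (s+1): 1 + j396 → |·| = √(1²+396²) = √156817 ≈ 396, ∠ = arctan(396/1) ≈ 89.86°
quadratic: (j396)² + 20·j396 + 10000 = -146816 + j7920 → |·| ≈ 1.4703e+05, ∠ ≈ 176.91°
|G| = 20000 · 396 / 1.4703e+05 ≈ 53.867
Gain = 20 log₁₀(53.867) ≈ 34.63 dB
∠G = 89.86° − 176.91° = -87.05°

34.6 dB, -87.1°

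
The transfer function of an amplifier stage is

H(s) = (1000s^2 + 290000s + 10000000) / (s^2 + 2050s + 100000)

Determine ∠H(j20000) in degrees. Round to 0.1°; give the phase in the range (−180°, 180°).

Substitute s = j20000:
Numerator: 1000(j20000)^2 + 290000(j20000) + 10000000 = -399990000000 + j5800000000
Denominator: (j20000)^2 + 2050(j20000) + 100000 = -399900000 + j41000000
|N| = √(399990000000² + 5800000000²) ≈ 4.0003e+11, ∠N ≈ 179.17°
|D| = √(399900000² + 41000000²) ≈ 4.02e+08, ∠D ≈ 174.15°
∠H = 179.17° − 174.15° = 5.02°

5.0°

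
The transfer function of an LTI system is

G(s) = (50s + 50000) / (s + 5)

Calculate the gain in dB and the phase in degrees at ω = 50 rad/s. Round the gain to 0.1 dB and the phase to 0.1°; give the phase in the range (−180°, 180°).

60.0 dB, -81.4°

Substitute s = j50:
Numerator: 50(j50) + 50000 = 50000 + j2500
Denominator: (j50) + 5 = 5 + j50
|N| = √(50000² + 2500²) ≈ 50062, ∠N ≈ 2.86°
|D| = √(5² + 50²) ≈ 50.249, ∠D ≈ 84.29°
|G| = 50062 / 50.249 ≈ 996.28
Gain = 20 log₁₀(996.28) ≈ 59.97 dB
∠G = 2.86° − 84.29° = -81.43°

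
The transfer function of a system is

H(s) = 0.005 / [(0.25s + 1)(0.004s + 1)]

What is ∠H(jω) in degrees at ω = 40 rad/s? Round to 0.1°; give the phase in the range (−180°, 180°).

-93.4°

At ω = 40 rad/s:
pole (1 + j40·0.25) = 1 + j10 → |·| ≈ 10.05, ∠ ≈ 84.29°
pole (1 + j40·0.004) = 1 + j0.16 → |·| ≈ 1.0127, ∠ ≈ 9.09°
∠H = (0°) − (84.29° + 9.09°) = -93.38°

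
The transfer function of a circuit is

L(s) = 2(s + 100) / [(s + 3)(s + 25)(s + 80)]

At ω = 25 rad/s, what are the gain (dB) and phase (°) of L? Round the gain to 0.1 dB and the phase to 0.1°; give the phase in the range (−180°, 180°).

-51.2 dB, -131.5°

At s = jω = j25:
zero (s+100): 100 + j25 → |·| = √(100²+25²) = √10625 ≈ 103.08, ∠ = arctan(25/100) ≈ 14.04°
pole (s+3): 3 + j25 → |·| = √(3²+25²) = √634 ≈ 25.179, ∠ = arctan(25/3) ≈ 83.16°
pole (s+25): 25 + j25 → |·| = √(25²+25²) = √1250 ≈ 35.355, ∠ = arctan(25/25) ≈ 45.00°
pole (s+80): 80 + j25 → |·| = √(80²+25²) = √7025 ≈ 83.815, ∠ = arctan(25/80) ≈ 17.35°
|L| = 2 · 103.08 / 74612 ≈ 0.0027631
Gain = 20 log₁₀(0.0027631) ≈ -51.17 dB
∠L = 14.04° − 145.51° = -131.47°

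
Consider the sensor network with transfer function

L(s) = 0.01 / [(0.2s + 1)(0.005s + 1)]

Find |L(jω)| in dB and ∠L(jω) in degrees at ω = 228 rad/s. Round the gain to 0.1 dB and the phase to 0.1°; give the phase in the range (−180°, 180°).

-76.8 dB, -137.5°

At ω = 228 rad/s:
pole (1 + j228·0.2) = 1 + j45.6 → |·| ≈ 45.611, ∠ ≈ 88.74°
pole (1 + j228·0.005) = 1 + j1.14 → |·| ≈ 1.5164, ∠ ≈ 48.74°
|L| = 0.01 · 1 / (45.611 · 1.5164) ≈ 0.00014458
Gain = 20 log₁₀(0.00014458) ≈ -76.80 dB
∠L = (0°) − (88.74° + 48.74°) = -137.48°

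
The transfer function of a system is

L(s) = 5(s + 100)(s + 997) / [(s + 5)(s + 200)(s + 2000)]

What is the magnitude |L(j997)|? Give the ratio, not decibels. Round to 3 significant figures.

At s = jω = j997:
zero (s+100): 100 + j997 → |·| = √(100²+997²) = √1004009 ≈ 1002, ∠ = arctan(997/100) ≈ 84.27°
zero (s+997): 997 + j997 → |·| = √(997²+997²) = √1988018 ≈ 1410, ∠ = arctan(997/997) ≈ 45.00°
pole (s+5): 5 + j997 → |·| = √(5²+997²) = √994034 ≈ 997.01, ∠ = arctan(997/5) ≈ 89.71°
pole (s+200): 200 + j997 → |·| = √(200²+997²) = √1034009 ≈ 1016.9, ∠ = arctan(997/200) ≈ 78.66°
pole (s+2000): 2000 + j997 → |·| = √(2000²+997²) = √4994009 ≈ 2234.7, ∠ = arctan(997/2000) ≈ 26.50°
|L| = 5 · 1.4128e+06 / 2.2657e+09 ≈ 0.0031178

0.00312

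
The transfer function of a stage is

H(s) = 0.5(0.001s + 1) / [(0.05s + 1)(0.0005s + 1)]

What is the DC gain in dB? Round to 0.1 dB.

-6.0 dB

H(0) = 0.5 · 1 / 1 = 0.5
20 log₁₀(0.5) ≈ -6.02 dB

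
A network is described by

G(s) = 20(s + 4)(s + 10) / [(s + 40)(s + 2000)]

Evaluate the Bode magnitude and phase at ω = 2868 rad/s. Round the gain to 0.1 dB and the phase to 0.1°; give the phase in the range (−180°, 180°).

24.3 dB, 35.4°

At s = jω = j2868:
zero (s+4): 4 + j2868 → |·| = √(4²+2868²) = √8225440 ≈ 2868, ∠ = arctan(2868/4) ≈ 89.92°
zero (s+10): 10 + j2868 → |·| = √(10²+2868²) = √8225524 ≈ 2868, ∠ = arctan(2868/10) ≈ 89.80°
pole (s+40): 40 + j2868 → |·| = √(40²+2868²) = √8227024 ≈ 2868.3, ∠ = arctan(2868/40) ≈ 89.20°
pole (s+2000): 2000 + j2868 → |·| = √(2000²+2868²) = √12225424 ≈ 3496.5, ∠ = arctan(2868/2000) ≈ 55.11°
|G| = 20 · 8.2254e+06 / 1.0029e+07 ≈ 16.403
Gain = 20 log₁₀(16.403) ≈ 24.30 dB
∠G = 179.72° − 144.31° = 35.41°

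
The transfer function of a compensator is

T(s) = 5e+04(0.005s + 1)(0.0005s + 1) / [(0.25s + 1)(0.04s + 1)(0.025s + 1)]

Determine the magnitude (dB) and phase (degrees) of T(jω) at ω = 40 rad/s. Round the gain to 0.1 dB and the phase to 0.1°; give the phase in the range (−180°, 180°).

65.6 dB, -174.8°

At ω = 40 rad/s:
zero (1 + j40·0.005) = 1 + j0.2 → |·| ≈ 1.0198, ∠ ≈ 11.31°
zero (1 + j40·0.0005) = 1 + j0.02 → |·| ≈ 1.0002, ∠ ≈ 1.15°
pole (1 + j40·0.25) = 1 + j10 → |·| ≈ 10.05, ∠ ≈ 84.29°
pole (1 + j40·0.04) = 1 + j1.6 → |·| ≈ 1.8868, ∠ ≈ 57.99°
pole (1 + j40·0.025) = 1 + j1 → |·| ≈ 1.4142, ∠ ≈ 45.00°
|T| = 5e+04 · 1.0198 · 1.0002 / (10.05 · 1.8868 · 1.4142) ≈ 1901.8
Gain = 20 log₁₀(1901.8) ≈ 65.58 dB
∠T = (11.31° + 1.15°) − (84.29° + 57.99° + 45.00°) = -174.82°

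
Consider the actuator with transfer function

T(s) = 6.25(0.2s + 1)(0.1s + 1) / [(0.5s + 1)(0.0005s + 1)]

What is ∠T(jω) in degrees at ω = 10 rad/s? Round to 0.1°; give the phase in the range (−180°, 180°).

At ω = 10 rad/s:
zero (1 + j10·0.2) = 1 + j2 → |·| ≈ 2.2361, ∠ ≈ 63.43°
zero (1 + j10·0.1) = 1 + j1 → |·| ≈ 1.4142, ∠ ≈ 45.00°
pole (1 + j10·0.5) = 1 + j5 → |·| ≈ 5.099, ∠ ≈ 78.69°
pole (1 + j10·0.0005) = 1 + j0.005 → |·| ≈ 1, ∠ ≈ 0.29°
∠T = (63.43° + 45.00°) − (78.69° + 0.29°) = 29.45°

29.5°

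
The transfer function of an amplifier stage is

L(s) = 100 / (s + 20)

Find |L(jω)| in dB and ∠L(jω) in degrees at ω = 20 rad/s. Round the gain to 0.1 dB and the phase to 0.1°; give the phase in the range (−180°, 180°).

11.0 dB, -45.0°

Substitute s = j20:
Numerator: 100 = 100 + j0
Denominator: (j20) + 20 = 20 + j20
|N| = √(100² + 0²) ≈ 100, ∠N ≈ 0.00°
|D| = √(20² + 20²) ≈ 28.284, ∠D ≈ 45.00°
|L| = 100 / 28.284 ≈ 3.5356
Gain = 20 log₁₀(3.5356) ≈ 10.97 dB
∠L = 0.00° − 45.00° = -45.00°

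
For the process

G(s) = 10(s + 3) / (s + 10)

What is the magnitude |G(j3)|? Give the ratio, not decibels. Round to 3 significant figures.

4.06

At s = jω = j3:
zero (s+3): 3 + j3 → |·| = √(3²+3²) = √18 ≈ 4.2426, ∠ = arctan(3/3) ≈ 45.00°
pole (s+10): 10 + j3 → |·| = √(10²+3²) = √109 ≈ 10.44, ∠ = arctan(3/10) ≈ 16.70°
|G| = 10 · 4.2426 / 10.44 ≈ 4.0638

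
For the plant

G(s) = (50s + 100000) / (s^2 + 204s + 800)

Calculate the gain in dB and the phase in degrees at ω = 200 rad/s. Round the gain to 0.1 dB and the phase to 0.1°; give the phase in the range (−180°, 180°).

Substitute s = j200:
Numerator: 50(j200) + 100000 = 100000 + j10000
Denominator: (j200)^2 + 204(j200) + 800 = -39200 + j40800
|N| = √(100000² + 10000²) ≈ 1.005e+05, ∠N ≈ 5.71°
|D| = √(39200² + 40800²) ≈ 56580, ∠D ≈ 133.85°
|G| = 1.005e+05 / 56580 ≈ 1.7762
Gain = 20 log₁₀(1.7762) ≈ 4.99 dB
∠G = 5.71° − 133.85° = -128.14°

5.0 dB, -128.1°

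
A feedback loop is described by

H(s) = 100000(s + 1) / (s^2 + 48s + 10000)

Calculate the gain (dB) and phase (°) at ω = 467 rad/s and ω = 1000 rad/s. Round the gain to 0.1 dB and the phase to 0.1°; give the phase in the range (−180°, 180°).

At s = jω = j467:
zero (s+1): 1 + j467 → |·| = √(1²+467²) = √218090 ≈ 467, ∠ = arctan(467/1) ≈ 89.88°
quadratic: (j467)² + 48·j467 + 10000 = -208089 + j22416 → |·| ≈ 2.0929e+05, ∠ ≈ 173.85°
|H| = 100000 · 467 / 2.0929e+05 ≈ 223.14
Gain = 20 log₁₀(223.14) ≈ 46.97 dB
∠H = 89.88° − 173.85° = -83.97°

At s = jω = j1000:
zero (s+1): 1 + j1000 → |·| = √(1²+1000²) = √1000001 ≈ 1000, ∠ = arctan(1000/1) ≈ 89.94°
quadratic: (j1000)² + 48·j1000 + 10000 = -990000 + j48000 → |·| ≈ 9.9116e+05, ∠ ≈ 177.22°
|H| = 100000 · 1000 / 9.9116e+05 ≈ 100.89
Gain = 20 log₁₀(100.89) ≈ 40.08 dB
∠H = 89.94° − 177.22° = -87.28°

ω = 467: 47.0 dB, -84.0°; ω = 1000: 40.1 dB, -87.3°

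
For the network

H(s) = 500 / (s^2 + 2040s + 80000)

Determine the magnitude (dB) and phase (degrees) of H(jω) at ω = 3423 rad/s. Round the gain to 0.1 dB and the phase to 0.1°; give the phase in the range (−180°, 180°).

Substitute s = j3423:
Numerator: 500 = 500 + j0
Denominator: (j3423)^2 + 2040(j3423) + 80000 = -11636929 + j6982920
|N| = √(500² + 0²) ≈ 500, ∠N ≈ 0.00°
|D| = √(11636929² + 6982920²) ≈ 1.3571e+07, ∠D ≈ 149.03°
|H| = 500 / 1.3571e+07 ≈ 3.6843e-05
Gain = 20 log₁₀(3.6843e-05) ≈ -88.67 dB
∠H = 0.00° − 149.03° = -149.03°

-88.7 dB, -149.0°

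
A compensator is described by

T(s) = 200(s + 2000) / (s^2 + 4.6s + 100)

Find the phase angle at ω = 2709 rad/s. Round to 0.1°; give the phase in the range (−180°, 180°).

At s = jω = j2709:
zero (s+2000): 2000 + j2709 → |·| = √(2000²+2709²) = √11338681 ≈ 3367.3, ∠ = arctan(2709/2000) ≈ 53.56°
quadratic: (j2709)² + 4.6·j2709 + 100 = -7338581 + j12461.4 → |·| ≈ 7.3386e+06, ∠ ≈ 179.90°
∠T = 53.56° − 179.90° = -126.34°

-126.3°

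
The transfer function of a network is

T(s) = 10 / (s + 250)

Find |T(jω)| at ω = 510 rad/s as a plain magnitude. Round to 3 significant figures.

At s = jω = j510:
pole (s+250): 250 + j510 → |·| = √(250²+510²) = √322600 ≈ 567.98, ∠ = arctan(510/250) ≈ 63.89°
|T| = 10 / 567.98 ≈ 0.017606

0.0176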